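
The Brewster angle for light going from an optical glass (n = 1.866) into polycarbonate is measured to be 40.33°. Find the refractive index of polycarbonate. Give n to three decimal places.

n ≈ 1.584

At the Brewster angle, tan θ_B = n₂/n₁ with n₁ on the incident side (an optical glass) and n₂ on the transmitted side (polycarbonate).
n₂ = n₁ tan θ_B = 1.866 × tan 40.33° = 1.584.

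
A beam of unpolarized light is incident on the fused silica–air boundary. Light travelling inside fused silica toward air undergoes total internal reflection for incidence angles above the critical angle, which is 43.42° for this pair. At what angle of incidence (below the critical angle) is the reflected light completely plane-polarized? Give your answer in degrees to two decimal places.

n₂/n₁ = sin θ_c = sin 43.42° = 0.6873.
tan θ_B equals the same ratio, so θ_B = arctan(0.6873) = 34.50°.

θ_B ≈ 34.50°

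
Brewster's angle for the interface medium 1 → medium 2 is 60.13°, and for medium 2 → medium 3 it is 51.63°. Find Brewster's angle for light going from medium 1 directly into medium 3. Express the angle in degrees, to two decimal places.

θ_B ≈ 65.55°

tan θ_B(1→2) = n₂/n₁ = tan 60.13° = 1.7412.
tan θ_B(2→3) = n₃/n₂ = tan 51.63° = 1.2630.
Multiplying, n₃/n₁ = 1.7412 × 1.2630 = 2.1992, and θ_B(1→3) = arctan 2.1992 = 65.55°.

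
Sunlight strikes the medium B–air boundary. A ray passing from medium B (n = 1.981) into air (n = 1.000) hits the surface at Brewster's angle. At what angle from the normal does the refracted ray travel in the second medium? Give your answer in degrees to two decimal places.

tan θ_B = n₂/n₁ = 1.000/1.981 = 0.5048, so θ_B = 26.78°.
At Brewster's angle the reflected and refracted rays are perpendicular, so θ_t = 90° − θ_B = 90° − 26.78° = 63.22°.

θ_t ≈ 63.22°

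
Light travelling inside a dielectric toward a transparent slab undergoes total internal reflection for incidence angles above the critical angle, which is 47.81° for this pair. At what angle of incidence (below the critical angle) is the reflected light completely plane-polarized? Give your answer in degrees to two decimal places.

sin θ_c = n₂/n₁, so n₂/n₁ = sin 47.81° = 0.7409.
Brewster: tan θ_B = n₂/n₁ = 0.7409.
θ_B = arctan(0.7409) = 36.54°.

θ_B ≈ 36.54°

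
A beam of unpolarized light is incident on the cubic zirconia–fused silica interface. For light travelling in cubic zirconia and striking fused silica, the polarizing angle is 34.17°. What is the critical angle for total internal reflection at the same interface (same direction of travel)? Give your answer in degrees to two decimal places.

From Brewster, n₂/n₁ = tan θ_B = tan 34.17° = 0.6788.
Then sin θ_c = n₂/n₁ = 0.6788, so θ_c = arcsin 0.6788 = 42.75°.

θ_c ≈ 42.75°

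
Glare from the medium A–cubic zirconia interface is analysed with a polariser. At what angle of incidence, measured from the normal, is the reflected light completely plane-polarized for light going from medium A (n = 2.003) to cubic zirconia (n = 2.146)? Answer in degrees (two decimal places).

tan θ_B = n₂/n₁ = 2.146/2.003 = 1.0714.
So θ_B = arctan 1.0714 = 46.97°.

θ_B ≈ 46.97°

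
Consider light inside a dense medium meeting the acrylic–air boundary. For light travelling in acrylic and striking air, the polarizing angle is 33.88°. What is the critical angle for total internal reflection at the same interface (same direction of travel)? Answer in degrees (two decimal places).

From Brewster, n₂/n₁ = tan θ_B = tan 33.88° = 0.6715.
Then sin θ_c = n₂/n₁ = 0.6715, so θ_c = arcsin 0.6715 = 42.18°.

θ_c ≈ 42.18°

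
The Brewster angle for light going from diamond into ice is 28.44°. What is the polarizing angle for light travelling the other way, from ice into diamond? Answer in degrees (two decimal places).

tan θ_B' = n₁/n₂ = 1/tan θ_B, so θ_B' = 90° − θ_B.
θ_B' = 90° − 28.44° = 61.56°.

θ_B' ≈ 61.56°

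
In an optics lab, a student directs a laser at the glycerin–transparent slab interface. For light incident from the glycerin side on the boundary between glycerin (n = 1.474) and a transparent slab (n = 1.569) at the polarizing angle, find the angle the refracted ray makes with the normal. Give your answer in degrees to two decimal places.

θ_t ≈ 43.21°

θ_B = arctan(n₂/n₁) = arctan(1.569/1.474) = 46.79°.
At Brewster's angle the reflected and refracted rays are perpendicular, so θ_t = 90° − θ_B = 90° − 46.79° = 43.21°.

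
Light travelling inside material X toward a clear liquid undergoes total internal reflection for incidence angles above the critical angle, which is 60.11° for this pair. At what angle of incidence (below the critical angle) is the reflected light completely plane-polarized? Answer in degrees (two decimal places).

θ_B ≈ 40.92°

At the critical angle sin θ_c = n₂/n₁, giving n₂/n₁ = sin 60.11° = 0.8670.
Then tan θ_B = n₂/n₁ = 0.8670, so θ_B = arctan 0.8670 = 40.92°.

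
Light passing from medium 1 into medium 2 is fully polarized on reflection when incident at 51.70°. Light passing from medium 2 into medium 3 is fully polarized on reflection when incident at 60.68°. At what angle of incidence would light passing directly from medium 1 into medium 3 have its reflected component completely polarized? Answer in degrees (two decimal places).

θ_B ≈ 66.08°

tan θ_B(1→2) = n₂/n₁ = tan 51.70° = 1.2662.
tan θ_B(2→3) = n₃/n₂ = tan 60.68° = 1.7805.
Multiplying, n₃/n₁ = 1.2662 × 1.7805 = 2.2545, and θ_B(1→3) = arctan 2.2545 = 66.08°.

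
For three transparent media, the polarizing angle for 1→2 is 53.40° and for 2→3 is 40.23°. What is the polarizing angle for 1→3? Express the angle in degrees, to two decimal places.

n₂/n₁ = tan 53.40° = 1.3465 and n₃/n₂ = tan 40.23° = 0.8460.
Multiplying, n₃/n₁ = 1.3465 × 0.8460 = 1.1391, and θ_B(1→3) = arctan 1.1391 = 48.72°.

θ_B ≈ 48.72°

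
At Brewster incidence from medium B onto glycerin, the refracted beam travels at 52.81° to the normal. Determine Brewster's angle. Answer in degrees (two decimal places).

Since the reflected and refracted rays are at right angles at the polarizing angle, θ_B + θ_t = 90°.
θ_B = 90° − 52.81° = 37.19°.

θ_B ≈ 37.19°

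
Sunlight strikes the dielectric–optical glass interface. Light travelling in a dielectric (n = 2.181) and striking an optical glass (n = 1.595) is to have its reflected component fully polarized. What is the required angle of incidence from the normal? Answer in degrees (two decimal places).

θ_B ≈ 36.18°

Brewster's condition: tan θ_B = n₂/n₁ = 1.595/2.181 = 0.7313.
θ_B = arctan(0.7313) = 36.18°.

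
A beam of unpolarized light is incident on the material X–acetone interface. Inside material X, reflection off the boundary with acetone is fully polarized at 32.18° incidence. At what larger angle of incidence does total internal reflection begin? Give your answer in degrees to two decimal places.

n₂/n₁ = tan 32.18° = 0.6292; the critical angle satisfies sin θ_c = n₂/n₁.
θ_c = arcsin(0.6292) = 38.99°.

θ_c ≈ 38.99°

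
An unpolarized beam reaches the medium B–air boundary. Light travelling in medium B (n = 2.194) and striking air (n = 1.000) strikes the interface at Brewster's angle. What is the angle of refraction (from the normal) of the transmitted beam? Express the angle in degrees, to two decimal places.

First find Brewster's angle: tan θ_B = 1.000/2.194 = 0.4558, giving θ_B = 24.50°.
The refracted ray is perpendicular to the reflected ray, so θ_t = 90° − θ_B = 65.50°.

θ_t ≈ 65.50°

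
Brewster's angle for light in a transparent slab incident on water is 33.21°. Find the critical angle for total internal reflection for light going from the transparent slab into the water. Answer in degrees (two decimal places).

n₂/n₁ = tan 33.21° = 0.6546; the critical angle satisfies sin θ_c = n₂/n₁.
θ_c = arcsin(0.6546) = 40.89°.

θ_c ≈ 40.89°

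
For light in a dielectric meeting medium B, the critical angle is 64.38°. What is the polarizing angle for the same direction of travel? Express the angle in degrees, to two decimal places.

θ_B ≈ 42.04°

n₂/n₁ = sin θ_c = sin 64.38° = 0.9017.
tan θ_B equals the same ratio, so θ_B = arctan(0.9017) = 42.04°.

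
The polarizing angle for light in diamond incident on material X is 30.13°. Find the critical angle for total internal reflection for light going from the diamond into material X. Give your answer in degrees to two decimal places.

θ_c ≈ 35.48°

From Brewster, n₂/n₁ = tan θ_B = tan 30.13° = 0.5804.
Then sin θ_c = n₂/n₁ = 0.5804, so θ_c = arcsin 0.5804 = 35.48°.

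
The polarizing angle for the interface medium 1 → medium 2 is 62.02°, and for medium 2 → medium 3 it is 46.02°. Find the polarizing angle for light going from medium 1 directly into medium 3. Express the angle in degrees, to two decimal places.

n₂/n₁ = tan 62.02° = 1.8823 and n₃/n₂ = tan 46.02° = 1.0363.
Multiplying, n₃/n₁ = 1.8823 × 1.0363 = 1.9506, and θ_B(1→3) = arctan 1.9506 = 62.86°.

θ_B ≈ 62.86°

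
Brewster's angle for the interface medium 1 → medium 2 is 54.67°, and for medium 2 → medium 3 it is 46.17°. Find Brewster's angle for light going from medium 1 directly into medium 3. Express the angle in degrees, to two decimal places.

Each Brewster angle gives a ratio: n₂/n₁ = tan 54.67° = 1.4108, n₃/n₂ = tan 46.17° = 1.0417.
Multiplying, n₃/n₁ = 1.4108 × 1.0417 = 1.4696, and θ_B(1→3) = arctan 1.4696 = 55.77°.

θ_B ≈ 55.77°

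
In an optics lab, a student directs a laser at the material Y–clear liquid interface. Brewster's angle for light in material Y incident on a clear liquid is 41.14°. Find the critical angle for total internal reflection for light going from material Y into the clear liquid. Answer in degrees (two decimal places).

θ_c ≈ 60.88°

tan θ_B = n₂/n₁ = tan 41.14° = 0.8736.
Total internal reflection: sin θ_c = n₂/n₁ = 0.8736.
θ_c = arcsin(0.8736) = 60.88°.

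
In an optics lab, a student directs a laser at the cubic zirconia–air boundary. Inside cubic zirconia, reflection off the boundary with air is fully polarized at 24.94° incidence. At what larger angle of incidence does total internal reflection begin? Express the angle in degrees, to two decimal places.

tan θ_B = n₂/n₁ = tan 24.94° = 0.4650.
Total internal reflection: sin θ_c = n₂/n₁ = 0.4650.
θ_c = arcsin(0.4650) = 27.71°.

θ_c ≈ 27.71°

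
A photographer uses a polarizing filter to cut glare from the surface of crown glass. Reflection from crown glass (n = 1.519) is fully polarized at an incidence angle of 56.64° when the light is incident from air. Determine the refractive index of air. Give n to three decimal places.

At the polarizing angle, tan θ_B = n₂/n₁ with n₁ on the incident side (air) and n₂ on the transmitted side (crown glass).
n₁ = n₂ / tan θ_B = 1.519 / tan 56.64° = 1.000.

n ≈ 1.000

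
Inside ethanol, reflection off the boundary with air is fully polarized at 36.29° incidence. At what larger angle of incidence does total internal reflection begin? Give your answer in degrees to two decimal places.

n₂/n₁ = tan 36.29° = 0.7343; the critical angle satisfies sin θ_c = n₂/n₁.
θ_c = arcsin(0.7343) = 47.25°.

θ_c ≈ 47.25°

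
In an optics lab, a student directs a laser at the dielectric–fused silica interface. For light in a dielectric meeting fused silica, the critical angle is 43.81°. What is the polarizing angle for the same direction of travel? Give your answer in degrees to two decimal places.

n₂/n₁ = sin θ_c = sin 43.81° = 0.6923.
tan θ_B equals the same ratio, so θ_B = arctan(0.6923) = 34.69°.

θ_B ≈ 34.69°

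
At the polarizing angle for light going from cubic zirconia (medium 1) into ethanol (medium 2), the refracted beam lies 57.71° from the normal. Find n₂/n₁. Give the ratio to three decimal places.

n₂/n₁ ≈ 0.632

θ_B + θ_t = 90°, so θ_B = 90° − 57.71° = 32.29°.
Then n₂/n₁ = tan θ_B = tan 32.29° = 0.632.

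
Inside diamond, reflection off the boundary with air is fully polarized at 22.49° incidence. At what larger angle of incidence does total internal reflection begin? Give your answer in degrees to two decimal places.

θ_c ≈ 24.46°

tan θ_B = n₂/n₁ = tan 22.49° = 0.4140.
Total internal reflection: sin θ_c = n₂/n₁ = 0.4140.
θ_c = arcsin(0.4140) = 24.46°.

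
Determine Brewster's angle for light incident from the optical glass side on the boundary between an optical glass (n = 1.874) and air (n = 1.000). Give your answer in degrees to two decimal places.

At Brewster's angle the reflected and refracted rays are perpendicular, which with Snell's law gives tan θ_B = n₂/n₁.
Here n₂/n₁ = 1.000/1.874 = 0.5336, and Brewster's law gives tan θ_B = n₂/n₁.
So θ_B = arctan 0.5336 = 28.09°.

θ_B ≈ 28.09°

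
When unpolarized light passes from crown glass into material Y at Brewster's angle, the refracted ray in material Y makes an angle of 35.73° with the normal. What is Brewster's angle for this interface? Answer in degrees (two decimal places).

At Brewster's angle the reflected and refracted rays are perpendicular, so θ_B + θ_t = 90°.
θ_B = 90° − 35.73° = 54.27°.

θ_B ≈ 54.27°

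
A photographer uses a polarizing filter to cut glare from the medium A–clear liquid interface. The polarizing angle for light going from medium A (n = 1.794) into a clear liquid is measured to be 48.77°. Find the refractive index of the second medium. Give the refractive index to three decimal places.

Brewster's law: tan θ_B = n₂/n₁ (light incident in medium A, refracted into a clear liquid).
n₂ = n₁ tan θ_B = 1.794 × tan 48.77° = 2.047.

n ≈ 2.047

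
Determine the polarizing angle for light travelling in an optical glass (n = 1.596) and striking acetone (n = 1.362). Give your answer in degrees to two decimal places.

The reflected p-component vanishes when tan θ_B = n₂/n₁.
tan θ_B = n₂/n₁ = 1.362/1.596 = 0.8534.
So θ_B = arctan 0.8534 = 40.48°.

θ_B ≈ 40.48°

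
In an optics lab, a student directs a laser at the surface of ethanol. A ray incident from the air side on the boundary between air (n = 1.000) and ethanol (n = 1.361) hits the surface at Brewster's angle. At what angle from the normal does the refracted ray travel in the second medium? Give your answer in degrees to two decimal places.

θ_t ≈ 36.31°

θ_B = arctan(n₂/n₁) = arctan(1.361/1.000) = 53.69°.
At Brewster's angle the reflected and refracted rays are perpendicular, so θ_t = 90° − θ_B = 90° − 53.69° = 36.31°.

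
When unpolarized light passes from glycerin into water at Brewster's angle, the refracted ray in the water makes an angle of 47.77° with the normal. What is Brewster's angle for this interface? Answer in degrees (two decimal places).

θ_B ≈ 42.23°

Brewster's condition makes the reflected and refracted beams perpendicular: θ_B + θ_t = 90°.
θ_B = 90° − 47.77° = 42.23°.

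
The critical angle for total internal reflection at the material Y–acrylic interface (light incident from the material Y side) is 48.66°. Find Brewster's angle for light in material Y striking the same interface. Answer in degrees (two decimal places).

sin θ_c = n₂/n₁, so n₂/n₁ = sin 48.66° = 0.7508.
Brewster: tan θ_B = n₂/n₁ = 0.7508.
θ_B = arctan(0.7508) = 36.90°.

θ_B ≈ 36.90°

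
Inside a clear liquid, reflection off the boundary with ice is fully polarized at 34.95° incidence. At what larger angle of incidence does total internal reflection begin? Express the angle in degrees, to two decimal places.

θ_c ≈ 44.34°

From Brewster, n₂/n₁ = tan θ_B = tan 34.95° = 0.6989.
Then sin θ_c = n₂/n₁ = 0.6989, so θ_c = arcsin 0.6989 = 44.34°.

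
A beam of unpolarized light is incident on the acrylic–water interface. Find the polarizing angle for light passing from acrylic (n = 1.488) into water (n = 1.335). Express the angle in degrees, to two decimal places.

tan θ_B = n₂/n₁ = 1.335/1.488 = 0.8972. Taking the arctangent, θ_B = 41.90°.

θ_B ≈ 41.90°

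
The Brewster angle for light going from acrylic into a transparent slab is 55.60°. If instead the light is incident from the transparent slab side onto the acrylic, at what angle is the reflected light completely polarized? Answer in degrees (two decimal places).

θ_B' ≈ 34.40°

The two Brewster angles are complementary: θ_B' = 90° − θ_B = 90° − 55.60° = 34.40°.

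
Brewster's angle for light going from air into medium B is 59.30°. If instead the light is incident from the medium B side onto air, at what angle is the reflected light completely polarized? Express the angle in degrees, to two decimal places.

tan θ_B' = n₁/n₂ = 1/tan θ_B, so θ_B' = 90° − θ_B.
θ_B' = 90° − 59.30° = 30.70°.

θ_B' ≈ 30.70°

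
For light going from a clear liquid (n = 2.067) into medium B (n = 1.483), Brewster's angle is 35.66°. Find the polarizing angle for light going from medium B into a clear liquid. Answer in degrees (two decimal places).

θ_B' ≈ 54.34°

The two Brewster angles are complementary: θ_B' = 90° − θ_B = 90° − 35.66° = 54.34°.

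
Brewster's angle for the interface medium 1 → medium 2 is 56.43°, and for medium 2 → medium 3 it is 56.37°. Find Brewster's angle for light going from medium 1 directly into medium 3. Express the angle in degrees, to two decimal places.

θ_B ≈ 66.18°

Each Brewster angle gives a ratio: n₂/n₁ = tan 56.43° = 1.5068, n₃/n₂ = tan 56.37° = 1.5034.
Multiplying, n₃/n₁ = 1.5068 × 1.5034 = 2.2654, and θ_B(1→3) = arctan 2.2654 = 66.18°.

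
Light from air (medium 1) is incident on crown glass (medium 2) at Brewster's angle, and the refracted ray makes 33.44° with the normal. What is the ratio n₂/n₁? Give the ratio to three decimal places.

θ_B + θ_t = 90°, so θ_B = 90° − 33.44° = 56.56°.
Then n₂/n₁ = tan θ_B = tan 56.56° = 1.514.

n₂/n₁ ≈ 1.514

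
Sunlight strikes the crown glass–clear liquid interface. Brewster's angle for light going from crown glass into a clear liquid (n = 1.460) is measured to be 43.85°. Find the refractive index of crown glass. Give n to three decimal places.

Brewster's law: tan θ_B = n₂/n₁ (light incident in crown glass, refracted into a clear liquid).
n₁ = n₂ / tan θ_B = 1.460 / tan 43.85° = 1.520.

n ≈ 1.520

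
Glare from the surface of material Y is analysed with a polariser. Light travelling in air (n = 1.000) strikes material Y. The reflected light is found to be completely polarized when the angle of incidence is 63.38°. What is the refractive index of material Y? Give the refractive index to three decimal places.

At Brewster's angle, tan θ_B = n₂/n₁ with n₁ on the incident side (air) and n₂ on the transmitted side (material Y).
n₂ = n₁ tan θ_B = 1.000 × tan 63.38° = 1.995.

n ≈ 1.995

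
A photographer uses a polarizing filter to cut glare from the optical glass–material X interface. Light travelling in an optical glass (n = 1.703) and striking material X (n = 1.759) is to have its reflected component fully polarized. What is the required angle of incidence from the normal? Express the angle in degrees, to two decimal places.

θ_B ≈ 45.93°

The reflected p-component vanishes when tan θ_B = n₂/n₁.
Brewster's condition: tan θ_B = n₂/n₁ = 1.759/1.703 = 1.0329.
θ_B = arctan(1.0329) = 45.93°.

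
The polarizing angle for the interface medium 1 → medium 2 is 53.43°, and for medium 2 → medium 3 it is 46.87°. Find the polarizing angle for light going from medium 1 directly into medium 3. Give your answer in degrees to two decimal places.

θ_B ≈ 55.20°

tan θ_B(1→2) = n₂/n₁ = tan 53.43° = 1.3480.
tan θ_B(2→3) = n₃/n₂ = tan 46.87° = 1.0675.
Multiplying, n₃/n₁ = 1.3480 × 1.0675 = 1.4390, and θ_B(1→3) = arctan 1.4390 = 55.20°.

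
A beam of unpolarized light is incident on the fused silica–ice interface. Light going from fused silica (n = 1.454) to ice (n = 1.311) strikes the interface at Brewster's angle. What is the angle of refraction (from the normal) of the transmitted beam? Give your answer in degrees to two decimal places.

tan θ_B = n₂/n₁ = 1.311/1.454 = 0.9017, so θ_B = 42.04°.
Since θ_B + θ_t = 90° at Brewster incidence, θ_t = 90° − 42.04° = 47.96°.

θ_t ≈ 47.96°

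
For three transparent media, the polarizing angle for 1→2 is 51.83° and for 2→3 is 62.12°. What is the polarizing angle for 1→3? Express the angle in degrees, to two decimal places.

Each Brewster angle gives a ratio: n₂/n₁ = tan 51.83° = 1.2721, n₃/n₂ = tan 62.12° = 1.8903.
Multiplying, n₃/n₁ = 1.2721 × 1.8903 = 2.4047, and θ_B(1→3) = arctan 2.4047 = 67.42°.

θ_B ≈ 67.42°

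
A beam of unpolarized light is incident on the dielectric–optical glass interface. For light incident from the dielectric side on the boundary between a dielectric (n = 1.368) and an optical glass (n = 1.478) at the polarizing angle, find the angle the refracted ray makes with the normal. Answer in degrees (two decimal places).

θ_t ≈ 42.79°

θ_B = arctan(n₂/n₁) = arctan(1.478/1.368) = 47.21°.
Since θ_B + θ_t = 90° at Brewster incidence, θ_t = 90° − 47.21° = 42.79°.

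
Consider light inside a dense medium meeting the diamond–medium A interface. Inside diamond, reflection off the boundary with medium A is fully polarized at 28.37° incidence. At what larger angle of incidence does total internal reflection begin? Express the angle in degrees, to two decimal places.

tan θ_B = n₂/n₁ = tan 28.37° = 0.5400.
Total internal reflection: sin θ_c = n₂/n₁ = 0.5400.
θ_c = arcsin(0.5400) = 32.69°.

θ_c ≈ 32.69°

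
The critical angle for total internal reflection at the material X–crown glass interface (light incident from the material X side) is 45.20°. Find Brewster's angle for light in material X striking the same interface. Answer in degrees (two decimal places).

θ_B ≈ 35.36°

At the critical angle sin θ_c = n₂/n₁, giving n₂/n₁ = sin 45.20° = 0.7096.
Then tan θ_B = n₂/n₁ = 0.7096, so θ_B = arctan 0.7096 = 35.36°.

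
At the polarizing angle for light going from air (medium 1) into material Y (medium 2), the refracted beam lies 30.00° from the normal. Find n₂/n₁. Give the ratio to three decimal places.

n₂/n₁ ≈ 1.732

At Brewster incidence θ_B = 90° − θ_t = 90° − 30.00° = 60.00°.
tan θ_B = n₂/n₁, so n₂/n₁ = tan 60.00° = 1.732.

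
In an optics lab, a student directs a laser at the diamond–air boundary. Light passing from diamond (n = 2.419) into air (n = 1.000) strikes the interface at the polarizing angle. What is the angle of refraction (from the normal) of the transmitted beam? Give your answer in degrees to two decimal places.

First find Brewster's angle: tan θ_B = 1.000/2.419 = 0.4134, giving θ_B = 22.46°.
Since θ_B + θ_t = 90° at Brewster incidence, θ_t = 90° − 22.46° = 67.54°.

θ_t ≈ 67.54°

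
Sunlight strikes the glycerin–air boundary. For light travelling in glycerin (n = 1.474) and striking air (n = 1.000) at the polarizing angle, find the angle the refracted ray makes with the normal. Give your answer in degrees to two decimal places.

θ_t ≈ 55.85°

tan θ_B = n₂/n₁ = 1.000/1.474 = 0.6784, so θ_B = 34.15°.
At Brewster's angle the reflected and refracted rays are perpendicular, so θ_t = 90° − θ_B = 90° − 34.15° = 55.85°.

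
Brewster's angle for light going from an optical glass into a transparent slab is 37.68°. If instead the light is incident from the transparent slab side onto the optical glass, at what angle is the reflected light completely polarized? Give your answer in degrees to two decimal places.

θ_B' ≈ 52.32°

The two Brewster angles are complementary: θ_B' = 90° − θ_B = 90° − 37.68° = 52.32°.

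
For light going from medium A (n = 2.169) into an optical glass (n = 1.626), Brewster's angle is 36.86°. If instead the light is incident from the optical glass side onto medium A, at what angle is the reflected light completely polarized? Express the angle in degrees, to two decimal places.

θ_B' ≈ 53.14°

tan θ_B' = n₁/n₂ = 1/tan θ_B, so θ_B' = 90° − θ_B.
θ_B' = 90° − 36.86° = 53.14°.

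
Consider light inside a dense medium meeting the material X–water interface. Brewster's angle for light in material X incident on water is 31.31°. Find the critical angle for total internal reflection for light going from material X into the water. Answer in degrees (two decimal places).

From Brewster, n₂/n₁ = tan θ_B = tan 31.31° = 0.6082.
Then sin θ_c = n₂/n₁ = 0.6082, so θ_c = arcsin 0.6082 = 37.46°.

θ_c ≈ 37.46°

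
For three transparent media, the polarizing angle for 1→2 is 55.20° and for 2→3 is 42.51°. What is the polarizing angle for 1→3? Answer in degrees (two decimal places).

tan θ_B(1→2) = n₂/n₁ = tan 55.20° = 1.4388.
tan θ_B(2→3) = n₃/n₂ = tan 42.51° = 0.9167.
So n₃/n₁ = (n₂/n₁)(n₃/n₂) = 1.4388 × 0.9167 = 1.3189.
θ_B(1→3) = arctan(1.3189) = 52.83°.

θ_B ≈ 52.83°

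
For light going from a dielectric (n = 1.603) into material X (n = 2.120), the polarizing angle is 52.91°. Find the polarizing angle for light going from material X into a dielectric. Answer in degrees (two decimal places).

tan θ_B' = n₁/n₂ = 1/tan θ_B, so θ_B' = 90° − θ_B.
θ_B' = 90° − 52.91° = 37.09°.

θ_B' ≈ 37.09°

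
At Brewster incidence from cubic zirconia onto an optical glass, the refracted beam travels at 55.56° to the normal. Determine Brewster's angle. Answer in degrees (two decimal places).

θ_B ≈ 34.44°

Since the reflected and refracted rays are at right angles at the polarizing angle, θ_B + θ_t = 90°.
θ_B = 90° − 55.56° = 34.44°.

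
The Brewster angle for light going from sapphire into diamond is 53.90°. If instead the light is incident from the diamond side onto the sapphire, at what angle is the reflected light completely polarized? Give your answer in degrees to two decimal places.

θ_B' ≈ 36.10°

tan θ_B' = n₁/n₂ = 1/tan θ_B, so θ_B' = 90° − θ_B.
θ_B' = 90° − 53.90° = 36.10°.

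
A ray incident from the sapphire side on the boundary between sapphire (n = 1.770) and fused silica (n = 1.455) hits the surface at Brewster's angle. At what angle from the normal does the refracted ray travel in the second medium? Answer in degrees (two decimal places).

θ_B = arctan(n₂/n₁) = arctan(1.455/1.770) = 39.42°.
Since θ_B + θ_t = 90° at Brewster incidence, θ_t = 90° − 39.42° = 50.58°.

θ_t ≈ 50.58°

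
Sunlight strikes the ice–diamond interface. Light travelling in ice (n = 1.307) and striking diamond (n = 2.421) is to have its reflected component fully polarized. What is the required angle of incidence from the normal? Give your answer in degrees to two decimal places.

tan θ_B = n₂/n₁ = 2.421/1.307 = 1.8523.
So θ_B = arctan 1.8523 = 61.64°.

θ_B ≈ 61.64°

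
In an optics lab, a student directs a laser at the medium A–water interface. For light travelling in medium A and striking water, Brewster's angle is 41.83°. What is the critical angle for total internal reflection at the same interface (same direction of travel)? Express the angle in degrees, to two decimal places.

n₂/n₁ = tan 41.83° = 0.8950; the critical angle satisfies sin θ_c = n₂/n₁.
θ_c = arcsin(0.8950) = 63.51°.

θ_c ≈ 63.51°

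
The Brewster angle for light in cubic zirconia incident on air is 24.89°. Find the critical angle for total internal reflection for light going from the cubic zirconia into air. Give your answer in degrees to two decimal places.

θ_c ≈ 27.64°

tan θ_B = n₂/n₁ = tan 24.89° = 0.4640.
Total internal reflection: sin θ_c = n₂/n₁ = 0.4640.
θ_c = arcsin(0.4640) = 27.64°.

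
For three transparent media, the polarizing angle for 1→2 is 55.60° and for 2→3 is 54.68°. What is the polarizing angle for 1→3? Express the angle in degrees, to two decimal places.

Each Brewster angle gives a ratio: n₂/n₁ = tan 55.60° = 1.4605, n₃/n₂ = tan 54.68° = 1.4113.
So n₃/n₁ = (n₂/n₁)(n₃/n₂) = 1.4605 × 1.4113 = 2.0612.
θ_B(1→3) = arctan(2.0612) = 64.12°.

θ_B ≈ 64.12°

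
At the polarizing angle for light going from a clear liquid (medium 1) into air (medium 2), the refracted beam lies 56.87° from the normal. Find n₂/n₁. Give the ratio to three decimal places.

At Brewster incidence θ_B = 90° − θ_t = 90° − 56.87° = 33.13°.
Then n₂/n₁ = tan θ_B = tan 33.13° = 0.653.

n₂/n₁ ≈ 0.653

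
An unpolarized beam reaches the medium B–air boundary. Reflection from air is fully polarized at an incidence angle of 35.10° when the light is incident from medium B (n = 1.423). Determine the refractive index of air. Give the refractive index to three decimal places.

Brewster's law: tan θ_B = n₂/n₁ (light incident in medium B, refracted into air).
n₂ = n₁ tan θ_B = 1.423 × tan 35.10° = 1.000.

n ≈ 1.000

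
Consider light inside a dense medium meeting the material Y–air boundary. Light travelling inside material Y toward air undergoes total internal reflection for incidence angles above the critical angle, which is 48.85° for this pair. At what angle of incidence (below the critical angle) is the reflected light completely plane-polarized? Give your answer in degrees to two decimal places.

θ_B ≈ 36.98°

sin θ_c = n₂/n₁, so n₂/n₁ = sin 48.85° = 0.7530.
Brewster: tan θ_B = n₂/n₁ = 0.7530.
θ_B = arctan(0.7530) = 36.98°.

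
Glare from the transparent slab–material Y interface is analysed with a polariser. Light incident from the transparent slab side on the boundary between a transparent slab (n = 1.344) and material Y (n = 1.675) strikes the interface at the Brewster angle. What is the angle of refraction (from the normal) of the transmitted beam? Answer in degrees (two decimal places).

First find Brewster's angle: tan θ_B = 1.675/1.344 = 1.2463, giving θ_B = 51.26°.
The refracted ray is perpendicular to the reflected ray, so θ_t = 90° − θ_B = 38.74°.

θ_t ≈ 38.74°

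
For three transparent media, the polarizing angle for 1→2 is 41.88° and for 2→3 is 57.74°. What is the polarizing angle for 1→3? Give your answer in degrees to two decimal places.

n₂/n₁ = tan 41.88° = 0.8966 and n₃/n₂ = tan 57.74° = 1.5843.
So n₃/n₁ = (n₂/n₁)(n₃/n₂) = 0.8966 × 1.5843 = 1.4205.
θ_B(1→3) = arctan(1.4205) = 54.86°.

θ_B ≈ 54.86°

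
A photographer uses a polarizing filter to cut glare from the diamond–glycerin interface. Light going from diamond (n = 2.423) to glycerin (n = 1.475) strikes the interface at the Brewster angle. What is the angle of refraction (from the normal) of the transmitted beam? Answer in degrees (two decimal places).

θ_t ≈ 58.67°

tan θ_B = n₂/n₁ = 1.475/2.423 = 0.6087, so θ_B = 31.33°.
Since θ_B + θ_t = 90° at Brewster incidence, θ_t = 90° − 31.33° = 58.67°.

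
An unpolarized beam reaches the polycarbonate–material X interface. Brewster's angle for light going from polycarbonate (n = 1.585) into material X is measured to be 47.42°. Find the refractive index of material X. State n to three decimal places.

Brewster's law: tan θ_B = n₂/n₁ (light incident in polycarbonate, refracted into material X).
n₂ = n₁ tan θ_B = 1.585 × tan 47.42° = 1.725.

n ≈ 1.725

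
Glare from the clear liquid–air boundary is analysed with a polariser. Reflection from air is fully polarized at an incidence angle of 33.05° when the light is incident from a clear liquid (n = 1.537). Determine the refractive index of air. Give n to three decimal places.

n ≈ 1.000

At the Brewster angle, tan θ_B = n₂/n₁ with n₁ on the incident side (a clear liquid) and n₂ on the transmitted side (air).
n₂ = n₁ tan θ_B = 1.537 × tan 33.05° = 1.000.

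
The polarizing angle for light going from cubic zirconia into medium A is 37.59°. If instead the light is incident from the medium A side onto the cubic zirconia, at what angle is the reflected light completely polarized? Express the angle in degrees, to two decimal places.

θ_B' ≈ 52.41°

The two Brewster angles are complementary: θ_B' = 90° − θ_B = 90° − 37.59° = 52.41°.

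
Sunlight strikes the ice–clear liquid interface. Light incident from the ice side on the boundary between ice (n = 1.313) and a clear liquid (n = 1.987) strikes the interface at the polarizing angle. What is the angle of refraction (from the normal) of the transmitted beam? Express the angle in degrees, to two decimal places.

tan θ_B = n₂/n₁ = 1.987/1.313 = 1.5133, so θ_B = 56.54°.
Since θ_B + θ_t = 90° at Brewster incidence, θ_t = 90° − 56.54° = 33.46°.

θ_t ≈ 33.46°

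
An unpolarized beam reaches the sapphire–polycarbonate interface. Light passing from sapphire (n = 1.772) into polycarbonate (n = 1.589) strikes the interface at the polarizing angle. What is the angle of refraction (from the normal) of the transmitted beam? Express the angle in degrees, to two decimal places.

θ_t ≈ 48.12°

First find Brewster's angle: tan θ_B = 1.589/1.772 = 0.8967, giving θ_B = 41.88°.
The refracted ray is perpendicular to the reflected ray, so θ_t = 90° − θ_B = 48.12°.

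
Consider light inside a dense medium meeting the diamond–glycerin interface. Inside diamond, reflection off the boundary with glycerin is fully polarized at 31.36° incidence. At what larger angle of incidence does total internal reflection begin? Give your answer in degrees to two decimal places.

tan θ_B = n₂/n₁ = tan 31.36° = 0.6094.
Total internal reflection: sin θ_c = n₂/n₁ = 0.6094.
θ_c = arcsin(0.6094) = 37.55°.

θ_c ≈ 37.55°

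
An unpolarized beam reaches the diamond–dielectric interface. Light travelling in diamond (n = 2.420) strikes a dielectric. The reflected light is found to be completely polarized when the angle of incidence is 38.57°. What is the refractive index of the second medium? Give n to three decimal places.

n ≈ 1.930

Brewster's law: tan θ_B = n₂/n₁ (light incident in diamond, refracted into a dielectric).
n₂ = n₁ tan θ_B = 2.420 × tan 38.57° = 1.930.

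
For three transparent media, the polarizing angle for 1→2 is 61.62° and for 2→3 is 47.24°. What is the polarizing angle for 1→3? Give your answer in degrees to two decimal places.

θ_B ≈ 63.45°

Each Brewster angle gives a ratio: n₂/n₁ = tan 61.62° = 1.8510, n₃/n₂ = tan 47.24° = 1.0814.
n₃/n₁ = 2.0017. Then tan θ_B(1→3) = n₃/n₁, so θ_B(1→3) = arctan(2.0017) = 63.45°.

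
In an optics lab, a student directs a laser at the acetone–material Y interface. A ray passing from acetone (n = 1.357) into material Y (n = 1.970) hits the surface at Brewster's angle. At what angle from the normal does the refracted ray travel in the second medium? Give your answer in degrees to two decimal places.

θ_t ≈ 34.56°

tan θ_B = n₂/n₁ = 1.970/1.357 = 1.4517, so θ_B = 55.44°.
Since θ_B + θ_t = 90° at Brewster incidence, θ_t = 90° − 55.44° = 34.56°.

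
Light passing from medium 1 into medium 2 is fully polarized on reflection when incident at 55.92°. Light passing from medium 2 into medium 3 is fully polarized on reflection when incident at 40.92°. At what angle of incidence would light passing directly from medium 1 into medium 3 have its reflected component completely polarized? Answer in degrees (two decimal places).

tan θ_B(1→2) = n₂/n₁ = tan 55.92° = 1.4781.
tan θ_B(2→3) = n₃/n₂ = tan 40.92° = 0.8668.
So n₃/n₁ = (n₂/n₁)(n₃/n₂) = 1.4781 × 0.8668 = 1.2813.
θ_B(1→3) = arctan(1.2813) = 52.03°.

θ_B ≈ 52.03°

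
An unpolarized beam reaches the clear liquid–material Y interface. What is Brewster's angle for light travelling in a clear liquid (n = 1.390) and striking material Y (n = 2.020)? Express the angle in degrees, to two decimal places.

θ_B ≈ 55.47°

At Brewster's angle the reflected and refracted rays are perpendicular, which with Snell's law gives tan θ_B = n₂/n₁.
Brewster's condition: tan θ_B = n₂/n₁ = 2.020/1.390 = 1.4532.
So θ_B = arctan 1.4532 = 55.47°.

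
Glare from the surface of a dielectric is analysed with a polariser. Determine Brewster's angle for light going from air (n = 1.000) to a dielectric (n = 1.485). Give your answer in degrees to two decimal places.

θ_B ≈ 56.04°

tan θ_B = n₂/n₁ = 1.485/1.000 = 1.4850.
θ_B = arctan(1.4850) = 56.04°.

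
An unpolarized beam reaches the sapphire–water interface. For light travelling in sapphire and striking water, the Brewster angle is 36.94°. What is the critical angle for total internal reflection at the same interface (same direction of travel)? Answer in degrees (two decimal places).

tan θ_B = n₂/n₁ = tan 36.94° = 0.7519.
Total internal reflection: sin θ_c = n₂/n₁ = 0.7519.
θ_c = arcsin(0.7519) = 48.76°.

θ_c ≈ 48.76°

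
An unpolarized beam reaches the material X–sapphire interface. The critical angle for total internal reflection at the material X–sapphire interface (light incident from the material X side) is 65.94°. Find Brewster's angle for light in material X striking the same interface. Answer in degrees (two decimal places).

n₂/n₁ = sin θ_c = sin 65.94° = 0.9131.
tan θ_B equals the same ratio, so θ_B = arctan(0.9131) = 42.40°.

θ_B ≈ 42.40°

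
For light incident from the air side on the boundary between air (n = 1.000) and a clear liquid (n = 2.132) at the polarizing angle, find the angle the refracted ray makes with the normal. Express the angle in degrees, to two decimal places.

First find Brewster's angle: tan θ_B = 2.132/1.000 = 2.1320, giving θ_B = 64.87°.
Since θ_B + θ_t = 90° at Brewster incidence, θ_t = 90° − 64.87° = 25.13°.

θ_t ≈ 25.13°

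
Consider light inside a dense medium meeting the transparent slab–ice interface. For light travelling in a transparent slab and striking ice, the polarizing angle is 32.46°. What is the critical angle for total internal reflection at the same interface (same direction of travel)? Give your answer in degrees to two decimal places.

θ_c ≈ 39.50°

n₂/n₁ = tan 32.46° = 0.6361; the critical angle satisfies sin θ_c = n₂/n₁.
θ_c = arcsin(0.6361) = 39.50°.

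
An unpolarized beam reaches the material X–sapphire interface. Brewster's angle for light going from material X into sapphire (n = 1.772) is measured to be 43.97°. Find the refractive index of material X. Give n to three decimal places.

At Brewster's angle, tan θ_B = n₂/n₁ with n₁ on the incident side (material X) and n₂ on the transmitted side (sapphire).
n₁ = n₂ / tan θ_B = 1.772 / tan 43.97° = 1.837.

n ≈ 1.837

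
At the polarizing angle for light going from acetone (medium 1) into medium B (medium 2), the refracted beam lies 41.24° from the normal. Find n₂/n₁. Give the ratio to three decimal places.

n₂/n₁ ≈ 1.141

At Brewster incidence θ_B = 90° − θ_t = 90° − 41.24° = 48.76°.
Then n₂/n₁ = tan θ_B = tan 48.76° = 1.141.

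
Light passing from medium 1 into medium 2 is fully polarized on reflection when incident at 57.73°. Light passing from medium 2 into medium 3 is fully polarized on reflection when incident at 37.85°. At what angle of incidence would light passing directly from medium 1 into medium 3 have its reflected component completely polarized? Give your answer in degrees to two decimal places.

θ_B ≈ 50.90°

Each Brewster angle gives a ratio: n₂/n₁ = tan 57.73° = 1.5837, n₃/n₂ = tan 37.85° = 0.7771.
Multiplying, n₃/n₁ = 1.5837 × 0.7771 = 1.2306, and θ_B(1→3) = arctan 1.2306 = 50.90°.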